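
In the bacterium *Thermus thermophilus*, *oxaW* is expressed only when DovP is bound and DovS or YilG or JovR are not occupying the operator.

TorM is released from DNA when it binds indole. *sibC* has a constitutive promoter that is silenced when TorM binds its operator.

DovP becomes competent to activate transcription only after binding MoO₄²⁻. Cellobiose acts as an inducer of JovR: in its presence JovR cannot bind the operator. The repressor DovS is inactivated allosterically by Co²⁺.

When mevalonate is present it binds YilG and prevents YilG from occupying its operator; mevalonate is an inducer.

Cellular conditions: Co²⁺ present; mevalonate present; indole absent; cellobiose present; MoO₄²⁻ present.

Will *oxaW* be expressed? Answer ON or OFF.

ON

MoO₄²⁻ is present, so DovP is active.
Co²⁺ is present, so DovS is inactive.
Mevalonate is present, so YilG is inactive.
Cellobiose is present, so JovR is inactive.
No repressor is bound and DovP is active, so *oxaW* is transcribed.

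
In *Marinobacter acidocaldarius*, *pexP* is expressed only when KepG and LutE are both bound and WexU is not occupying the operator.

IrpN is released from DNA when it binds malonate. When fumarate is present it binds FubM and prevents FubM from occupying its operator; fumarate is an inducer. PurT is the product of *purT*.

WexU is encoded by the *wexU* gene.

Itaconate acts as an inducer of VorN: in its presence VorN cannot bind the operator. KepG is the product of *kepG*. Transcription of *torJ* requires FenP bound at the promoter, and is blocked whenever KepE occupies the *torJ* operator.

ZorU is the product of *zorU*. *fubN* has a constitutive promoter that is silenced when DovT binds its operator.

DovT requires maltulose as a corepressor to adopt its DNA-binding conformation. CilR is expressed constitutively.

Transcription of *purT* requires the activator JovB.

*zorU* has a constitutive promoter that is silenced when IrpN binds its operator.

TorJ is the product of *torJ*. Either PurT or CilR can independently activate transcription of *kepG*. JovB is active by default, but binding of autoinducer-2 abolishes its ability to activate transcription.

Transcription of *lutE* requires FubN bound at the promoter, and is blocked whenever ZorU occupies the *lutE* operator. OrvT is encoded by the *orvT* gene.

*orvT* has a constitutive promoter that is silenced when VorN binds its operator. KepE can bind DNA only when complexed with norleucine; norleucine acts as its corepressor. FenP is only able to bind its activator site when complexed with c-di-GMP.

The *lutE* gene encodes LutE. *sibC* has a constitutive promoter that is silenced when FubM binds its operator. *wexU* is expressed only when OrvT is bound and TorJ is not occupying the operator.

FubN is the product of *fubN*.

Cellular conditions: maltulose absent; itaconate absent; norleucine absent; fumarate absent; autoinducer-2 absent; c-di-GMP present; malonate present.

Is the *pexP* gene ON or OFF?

OFF

Autoinducer-2 is absent, so JovB is active.
No repressor is bound and JovB is active, so *purT* is transcribed.
So PurT is produced and active.
CilR is produced constitutively and is active.
Activator PurT is present, so *kepG* is transcribed.
So KepG is produced and active.
c-di-GMP is present, so FenP is active.
Norleucine is absent, so KepE is inactive.
No repressor is bound and FenP is active, so *torJ* is transcribed.
So TorJ is produced and active.
Itaconate is absent, so VorN is active.
With repressor VorN bound, *orvT* is not transcribed.
So OrvT is not produced.
With repressor TorJ bound, *wexU* is not transcribed.
So WexU is not produced.
Malonate is present, so IrpN is inactive.
With no repressor bound, *zorU* is transcribed.
So ZorU is produced and active.
Maltulose is absent, so DovT is inactive.
With no repressor bound, *fubN* is transcribed.
So FubN is produced and active.
With repressor ZorU bound, *lutE* is not transcribed.
So LutE is not produced.
Required activator LutE is absent, so *pexP* is not transcribed.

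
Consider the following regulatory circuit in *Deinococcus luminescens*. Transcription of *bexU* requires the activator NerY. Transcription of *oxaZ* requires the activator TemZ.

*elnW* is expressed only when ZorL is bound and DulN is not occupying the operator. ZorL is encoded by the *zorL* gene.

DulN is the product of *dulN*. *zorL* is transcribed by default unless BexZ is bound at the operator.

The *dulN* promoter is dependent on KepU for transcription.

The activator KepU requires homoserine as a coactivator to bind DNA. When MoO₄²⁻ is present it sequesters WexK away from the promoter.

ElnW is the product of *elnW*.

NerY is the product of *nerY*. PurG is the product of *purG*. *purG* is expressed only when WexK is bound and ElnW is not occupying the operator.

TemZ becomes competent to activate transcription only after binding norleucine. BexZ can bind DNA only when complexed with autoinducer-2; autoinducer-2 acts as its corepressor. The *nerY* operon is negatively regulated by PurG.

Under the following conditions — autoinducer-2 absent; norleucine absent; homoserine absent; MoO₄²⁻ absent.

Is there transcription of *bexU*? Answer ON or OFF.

Autoinducer-2 is absent, so BexZ is inactive.
With no repressor bound, *zorL* is transcribed.
So ZorL is produced and active.
Homoserine is absent, so KepU is inactive.
Required activator KepU is absent, so *dulN* is not transcribed.
So DulN is not produced.
No repressor is bound and ZorL is active, so *elnW* is transcribed.
So ElnW is produced and active.
MoO₄²⁻ is absent, so WexK is active.
With repressor ElnW bound, *purG* is not transcribed.
So PurG is not produced.
With no repressor bound, *nerY* is transcribed.
So NerY is produced and active.
No repressor is bound and NerY is active, so *bexU* is transcribed.

ON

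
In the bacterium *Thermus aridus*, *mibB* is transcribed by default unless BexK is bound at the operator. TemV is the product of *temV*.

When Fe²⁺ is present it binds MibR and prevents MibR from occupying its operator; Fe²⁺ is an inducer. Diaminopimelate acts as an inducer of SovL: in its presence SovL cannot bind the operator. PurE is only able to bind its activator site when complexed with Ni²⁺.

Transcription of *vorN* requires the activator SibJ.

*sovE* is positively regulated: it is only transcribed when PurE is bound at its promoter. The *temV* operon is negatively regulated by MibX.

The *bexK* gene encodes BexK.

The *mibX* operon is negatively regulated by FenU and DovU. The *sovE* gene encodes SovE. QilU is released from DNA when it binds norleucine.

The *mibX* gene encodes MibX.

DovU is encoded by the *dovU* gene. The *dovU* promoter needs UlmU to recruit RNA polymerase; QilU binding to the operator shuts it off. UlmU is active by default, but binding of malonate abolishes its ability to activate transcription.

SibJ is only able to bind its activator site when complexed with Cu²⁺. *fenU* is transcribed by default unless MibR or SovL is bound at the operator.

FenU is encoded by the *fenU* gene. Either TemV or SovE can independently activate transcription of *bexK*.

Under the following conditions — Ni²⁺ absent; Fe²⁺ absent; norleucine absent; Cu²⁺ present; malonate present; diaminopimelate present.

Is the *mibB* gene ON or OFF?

ON

Fe²⁺ is absent, so MibR is active.
Diaminopimelate is present, so SovL is inactive.
With repressor MibR bound, *fenU* is not transcribed.
So FenU is not produced.
Norleucine is absent, so QilU is active.
Malonate is present, so UlmU is inactive.
With repressor QilU bound, *dovU* is not transcribed.
So DovU is not produced.
With no repressor bound, *mibX* is transcribed.
So MibX is produced and active.
With repressor MibX bound, *temV* is not transcribed.
So TemV is not produced.
Ni²⁺ is absent, so PurE is inactive.
Required activator PurE is absent, so *sovE* is not transcribed.
So SovE is not produced.
No activator is available at the *bexK* promoter, so *bexK* is not transcribed.
So BexK is not produced.
With no repressor bound, *mibB* is transcribed.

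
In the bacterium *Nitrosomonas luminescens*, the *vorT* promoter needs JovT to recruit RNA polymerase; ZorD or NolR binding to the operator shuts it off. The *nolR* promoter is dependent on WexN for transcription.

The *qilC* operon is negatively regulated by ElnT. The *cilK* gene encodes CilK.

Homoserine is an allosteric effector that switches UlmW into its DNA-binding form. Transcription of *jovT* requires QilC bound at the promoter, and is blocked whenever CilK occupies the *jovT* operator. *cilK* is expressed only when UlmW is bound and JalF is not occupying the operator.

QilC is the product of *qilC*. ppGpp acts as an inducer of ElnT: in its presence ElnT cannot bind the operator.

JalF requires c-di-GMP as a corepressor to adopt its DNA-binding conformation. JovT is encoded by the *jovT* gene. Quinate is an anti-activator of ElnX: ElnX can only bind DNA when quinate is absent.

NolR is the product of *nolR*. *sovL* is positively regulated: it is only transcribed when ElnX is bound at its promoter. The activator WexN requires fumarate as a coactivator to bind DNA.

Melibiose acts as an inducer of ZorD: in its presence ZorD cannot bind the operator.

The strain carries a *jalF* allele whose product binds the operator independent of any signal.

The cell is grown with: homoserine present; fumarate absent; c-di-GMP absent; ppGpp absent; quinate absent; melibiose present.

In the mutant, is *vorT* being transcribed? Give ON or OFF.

Melibiose is present, so ZorD is inactive.
JalF is constitutively active in this strain.
Homoserine is present, so UlmW is active.
With repressor JalF bound, *cilK* is not transcribed.
So CilK is not produced.
ppGpp is absent, so ElnT is active.
With repressor ElnT bound, *qilC* is not transcribed.
So QilC is not produced.
Required activator QilC is absent, so *jovT* is not transcribed.
So JovT is not produced.
Fumarate is absent, so WexN is inactive.
Required activator WexN is absent, so *nolR* is not transcribed.
So NolR is not produced.
Required activator JovT is absent, so *vorT* is not transcribed.

OFF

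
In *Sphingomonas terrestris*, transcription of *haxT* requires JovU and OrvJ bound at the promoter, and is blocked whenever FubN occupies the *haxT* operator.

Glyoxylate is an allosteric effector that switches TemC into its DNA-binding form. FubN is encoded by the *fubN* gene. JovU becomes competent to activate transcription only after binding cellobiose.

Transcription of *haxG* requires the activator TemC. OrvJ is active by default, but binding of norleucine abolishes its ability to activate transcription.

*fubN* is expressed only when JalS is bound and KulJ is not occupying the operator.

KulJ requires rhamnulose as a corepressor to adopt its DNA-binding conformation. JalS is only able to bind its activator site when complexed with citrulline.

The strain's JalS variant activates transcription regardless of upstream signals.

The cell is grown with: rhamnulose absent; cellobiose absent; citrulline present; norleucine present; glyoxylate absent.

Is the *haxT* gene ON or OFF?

Rhamnulose is absent, so KulJ is inactive.
JalS is constitutively active in this strain.
No repressor is bound and JalS is active, so *fubN* is transcribed.
So FubN is produced and active.
Cellobiose is absent, so JovU is inactive.
Norleucine is present, so OrvJ is inactive.
With repressor FubN bound, *haxT* is not transcribed.

OFF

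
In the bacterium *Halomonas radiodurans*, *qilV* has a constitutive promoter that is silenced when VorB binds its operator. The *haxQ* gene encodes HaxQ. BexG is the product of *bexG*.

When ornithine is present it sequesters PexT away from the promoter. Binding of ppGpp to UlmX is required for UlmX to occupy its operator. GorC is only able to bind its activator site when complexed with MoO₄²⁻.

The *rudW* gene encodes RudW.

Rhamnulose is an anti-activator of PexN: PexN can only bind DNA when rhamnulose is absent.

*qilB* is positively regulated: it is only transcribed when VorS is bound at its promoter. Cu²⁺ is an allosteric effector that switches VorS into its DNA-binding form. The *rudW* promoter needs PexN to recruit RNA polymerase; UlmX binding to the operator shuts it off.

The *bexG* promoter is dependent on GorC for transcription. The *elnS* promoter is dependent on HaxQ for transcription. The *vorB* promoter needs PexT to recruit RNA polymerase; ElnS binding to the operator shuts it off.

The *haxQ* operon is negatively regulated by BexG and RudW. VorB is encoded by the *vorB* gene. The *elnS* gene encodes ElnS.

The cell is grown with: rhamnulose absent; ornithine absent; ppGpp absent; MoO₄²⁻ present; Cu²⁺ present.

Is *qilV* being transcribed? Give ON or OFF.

MoO₄²⁻ is present, so GorC is active.
No repressor is bound and GorC is active, so *bexG* is transcribed.
So BexG is produced and active.
ppGpp is absent, so UlmX is inactive.
Rhamnulose is absent, so PexN is active.
No repressor is bound and PexN is active, so *rudW* is transcribed.
So RudW is produced and active.
With repressor BexG bound, *haxQ* is not transcribed.
So HaxQ is not produced.
Required activator HaxQ is absent, so *elnS* is not transcribed.
So ElnS is not produced.
Ornithine is absent, so PexT is active.
No repressor is bound and PexT is active, so *vorB* is transcribed.
So VorB is produced and active.
With repressor VorB bound, *qilV* is not transcribed.

OFF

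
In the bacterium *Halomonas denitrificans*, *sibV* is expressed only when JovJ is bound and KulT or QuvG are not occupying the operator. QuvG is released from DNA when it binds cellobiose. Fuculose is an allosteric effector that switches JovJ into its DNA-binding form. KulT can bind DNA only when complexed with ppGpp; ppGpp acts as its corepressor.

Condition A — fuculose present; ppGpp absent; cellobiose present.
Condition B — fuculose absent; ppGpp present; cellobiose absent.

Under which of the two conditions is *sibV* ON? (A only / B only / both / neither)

A only

Condition A:
Fuculose is present, so JovJ is active.
ppGpp is absent, so KulT is inactive.
Cellobiose is present, so QuvG is inactive.
No repressor is bound and JovJ is active, so *sibV* is transcribed.
→ *sibV* is ON in A.
Condition B:
Fuculose is absent, so JovJ is inactive.
ppGpp is present, so KulT is active.
Cellobiose is absent, so QuvG is active.
With repressor KulT bound, *sibV* is not transcribed.
→ *sibV* is OFF in B.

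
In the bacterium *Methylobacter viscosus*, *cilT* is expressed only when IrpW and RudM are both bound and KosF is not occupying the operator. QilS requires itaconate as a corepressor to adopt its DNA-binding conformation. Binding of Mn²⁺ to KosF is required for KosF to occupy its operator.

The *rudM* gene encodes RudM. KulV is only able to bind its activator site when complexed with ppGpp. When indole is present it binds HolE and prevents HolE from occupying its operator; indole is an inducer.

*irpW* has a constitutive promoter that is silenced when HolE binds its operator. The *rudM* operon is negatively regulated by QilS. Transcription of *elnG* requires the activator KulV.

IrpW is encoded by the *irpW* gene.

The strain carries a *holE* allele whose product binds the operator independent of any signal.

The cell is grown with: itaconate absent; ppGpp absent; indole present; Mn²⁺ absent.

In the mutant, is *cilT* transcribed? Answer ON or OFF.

OFF

Mn²⁺ is absent, so KosF is inactive.
HolE is constitutively active in this strain.
With repressor HolE bound, *irpW* is not transcribed.
So IrpW is not produced.
Itaconate is absent, so QilS is inactive.
With no repressor bound, *rudM* is transcribed.
So RudM is produced and active.
Required activator IrpW is absent, so *cilT* is not transcribed.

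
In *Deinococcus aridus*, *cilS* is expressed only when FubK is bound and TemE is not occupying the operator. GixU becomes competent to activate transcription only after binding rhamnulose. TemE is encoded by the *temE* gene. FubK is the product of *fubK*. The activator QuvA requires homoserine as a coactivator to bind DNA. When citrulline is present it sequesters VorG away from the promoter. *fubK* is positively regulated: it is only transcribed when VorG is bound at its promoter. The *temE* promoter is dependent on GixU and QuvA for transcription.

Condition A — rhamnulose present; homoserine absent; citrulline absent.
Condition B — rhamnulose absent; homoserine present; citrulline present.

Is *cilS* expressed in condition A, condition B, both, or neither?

A only

Condition A:
Rhamnulose is present, so GixU is active.
Homoserine is absent, so QuvA is inactive.
Required activator QuvA is absent, so *temE* is not transcribed.
So TemE is not produced.
Citrulline is absent, so VorG is active.
No repressor is bound and VorG is active, so *fubK* is transcribed.
So FubK is produced and active.
No repressor is bound and FubK is active, so *cilS* is transcribed.
→ *cilS* is ON in A.
Condition B:
Rhamnulose is absent, so GixU is inactive.
Homoserine is present, so QuvA is active.
Required activator GixU is absent, so *temE* is not transcribed.
So TemE is not produced.
Citrulline is present, so VorG is inactive.
Required activator VorG is absent, so *fubK* is not transcribed.
So FubK is not produced.
Required activator FubK is absent, so *cilS* is not transcribed.
→ *cilS* is OFF in B.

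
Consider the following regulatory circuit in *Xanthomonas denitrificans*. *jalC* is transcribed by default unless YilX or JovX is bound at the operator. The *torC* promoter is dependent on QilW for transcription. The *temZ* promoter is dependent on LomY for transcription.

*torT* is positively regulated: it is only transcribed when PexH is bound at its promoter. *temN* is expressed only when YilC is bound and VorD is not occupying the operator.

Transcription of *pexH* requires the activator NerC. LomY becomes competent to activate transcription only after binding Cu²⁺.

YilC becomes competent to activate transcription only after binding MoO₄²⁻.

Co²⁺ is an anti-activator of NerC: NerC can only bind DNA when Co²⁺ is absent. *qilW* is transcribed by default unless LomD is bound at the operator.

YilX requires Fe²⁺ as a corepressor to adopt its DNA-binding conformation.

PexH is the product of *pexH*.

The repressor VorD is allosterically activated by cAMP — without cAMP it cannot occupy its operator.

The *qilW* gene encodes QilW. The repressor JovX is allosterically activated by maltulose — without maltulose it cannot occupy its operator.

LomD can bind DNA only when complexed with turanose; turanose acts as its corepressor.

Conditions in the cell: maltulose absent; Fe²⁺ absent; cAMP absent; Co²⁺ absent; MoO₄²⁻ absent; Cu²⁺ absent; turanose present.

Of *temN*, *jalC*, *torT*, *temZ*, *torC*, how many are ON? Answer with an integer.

MoO₄²⁻ is absent, so YilC is inactive.
cAMP is absent, so VorD is inactive.
Required activator YilC is absent, so *temN* is not transcribed.
→ *temN* is OFF.
Fe²⁺ is absent, so YilX is inactive.
Maltulose is absent, so JovX is inactive.
With no repressor bound, *jalC* is transcribed.
→ *jalC* is ON.
Co²⁺ is absent, so NerC is active.
No repressor is bound and NerC is active, so *pexH* is transcribed.
So PexH is produced and active.
No repressor is bound and PexH is active, so *torT* is transcribed.
→ *torT* is ON.
Cu²⁺ is absent, so LomY is inactive.
Required activator LomY is absent, so *temZ* is not transcribed.
→ *temZ* is OFF.
Turanose is present, so LomD is active.
With repressor LomD bound, *qilW* is not transcribed.
So QilW is not produced.
Required activator QilW is absent, so *torC* is not transcribed.
→ *torC* is OFF.
2 of the 5 genes are transcribed.

2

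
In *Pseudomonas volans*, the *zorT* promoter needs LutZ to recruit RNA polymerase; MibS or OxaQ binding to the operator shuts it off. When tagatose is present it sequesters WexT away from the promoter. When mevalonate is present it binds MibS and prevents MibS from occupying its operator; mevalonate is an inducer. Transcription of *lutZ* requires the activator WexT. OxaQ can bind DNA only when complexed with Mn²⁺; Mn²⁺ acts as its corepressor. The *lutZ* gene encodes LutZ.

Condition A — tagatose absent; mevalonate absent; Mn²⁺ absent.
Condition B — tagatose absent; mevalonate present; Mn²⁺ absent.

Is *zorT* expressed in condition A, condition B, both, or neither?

B only

Condition A:
Tagatose is absent, so WexT is active.
No repressor is bound and WexT is active, so *lutZ* is transcribed.
So LutZ is produced and active.
Mevalonate is absent, so MibS is active.
Mn²⁺ is absent, so OxaQ is inactive.
With repressor MibS bound, *zorT* is not transcribed.
→ *zorT* is OFF in A.
Condition B:
Tagatose is absent, so WexT is active.
No repressor is bound and WexT is active, so *lutZ* is transcribed.
So LutZ is produced and active.
Mevalonate is present, so MibS is inactive.
Mn²⁺ is absent, so OxaQ is inactive.
No repressor is bound and LutZ is active, so *zorT* is transcribed.
→ *zorT* is ON in B.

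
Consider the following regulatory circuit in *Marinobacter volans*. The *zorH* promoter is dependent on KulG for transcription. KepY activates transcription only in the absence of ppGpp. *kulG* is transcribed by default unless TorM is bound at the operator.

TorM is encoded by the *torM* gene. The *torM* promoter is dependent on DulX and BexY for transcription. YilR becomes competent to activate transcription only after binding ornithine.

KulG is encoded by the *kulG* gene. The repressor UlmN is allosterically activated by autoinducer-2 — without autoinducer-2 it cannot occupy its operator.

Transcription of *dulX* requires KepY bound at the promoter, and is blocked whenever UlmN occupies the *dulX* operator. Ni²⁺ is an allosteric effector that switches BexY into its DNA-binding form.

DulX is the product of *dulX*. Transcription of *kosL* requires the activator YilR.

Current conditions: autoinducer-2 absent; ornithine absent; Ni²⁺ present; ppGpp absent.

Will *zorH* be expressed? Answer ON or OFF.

OFF

Autoinducer-2 is absent, so UlmN is inactive.
ppGpp is absent, so KepY is active.
No repressor is bound and KepY is active, so *dulX* is transcribed.
So DulX is produced and active.
Ni²⁺ is present, so BexY is active.
No repressor is bound and DulX and BexY are active, so *torM* is transcribed.
So TorM is produced and active.
With repressor TorM bound, *kulG* is not transcribed.
So KulG is not produced.
Required activator KulG is absent, so *zorH* is not transcribed.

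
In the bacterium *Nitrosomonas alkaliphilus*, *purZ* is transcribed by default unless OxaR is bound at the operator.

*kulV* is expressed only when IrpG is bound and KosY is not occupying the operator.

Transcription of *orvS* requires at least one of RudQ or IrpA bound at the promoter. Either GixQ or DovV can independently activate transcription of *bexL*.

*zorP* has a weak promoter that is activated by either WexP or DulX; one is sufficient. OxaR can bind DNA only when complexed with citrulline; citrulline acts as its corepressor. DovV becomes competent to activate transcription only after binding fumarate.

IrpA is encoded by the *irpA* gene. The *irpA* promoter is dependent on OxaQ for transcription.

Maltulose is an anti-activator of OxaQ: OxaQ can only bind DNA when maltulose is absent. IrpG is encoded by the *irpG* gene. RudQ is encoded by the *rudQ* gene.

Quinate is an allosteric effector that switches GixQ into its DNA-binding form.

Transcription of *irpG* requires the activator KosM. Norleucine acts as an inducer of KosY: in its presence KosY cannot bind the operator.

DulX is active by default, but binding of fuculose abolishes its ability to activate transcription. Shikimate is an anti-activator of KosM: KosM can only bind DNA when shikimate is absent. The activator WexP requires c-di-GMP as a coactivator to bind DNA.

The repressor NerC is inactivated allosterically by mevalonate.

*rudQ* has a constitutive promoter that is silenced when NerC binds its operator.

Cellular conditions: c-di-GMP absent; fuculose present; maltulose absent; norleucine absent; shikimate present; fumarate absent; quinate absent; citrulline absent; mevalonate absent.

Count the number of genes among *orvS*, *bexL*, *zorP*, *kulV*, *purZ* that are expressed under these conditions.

2

Mevalonate is absent, so NerC is active.
With repressor NerC bound, *rudQ* is not transcribed.
So RudQ is not produced.
Maltulose is absent, so OxaQ is active.
No repressor is bound and OxaQ is active, so *irpA* is transcribed.
So IrpA is produced and active.
Activator IrpA is present, so *orvS* is transcribed.
→ *orvS* is ON.
Quinate is absent, so GixQ is inactive.
Fumarate is absent, so DovV is inactive.
No activator is available at the *bexL* promoter, so *bexL* is not transcribed.
→ *bexL* is OFF.
c-di-GMP is absent, so WexP is inactive.
Fuculose is present, so DulX is inactive.
No activator is available at the *zorP* promoter, so *zorP* is not transcribed.
→ *zorP* is OFF.
Shikimate is present, so KosM is inactive.
Required activator KosM is absent, so *irpG* is not transcribed.
So IrpG is not produced.
Norleucine is absent, so KosY is active.
With repressor KosY bound, *kulV* is not transcribed.
→ *kulV* is OFF.
Citrulline is absent, so OxaR is inactive.
With no repressor bound, *purZ* is transcribed.
→ *purZ* is ON.
2 of the 5 genes are transcribed.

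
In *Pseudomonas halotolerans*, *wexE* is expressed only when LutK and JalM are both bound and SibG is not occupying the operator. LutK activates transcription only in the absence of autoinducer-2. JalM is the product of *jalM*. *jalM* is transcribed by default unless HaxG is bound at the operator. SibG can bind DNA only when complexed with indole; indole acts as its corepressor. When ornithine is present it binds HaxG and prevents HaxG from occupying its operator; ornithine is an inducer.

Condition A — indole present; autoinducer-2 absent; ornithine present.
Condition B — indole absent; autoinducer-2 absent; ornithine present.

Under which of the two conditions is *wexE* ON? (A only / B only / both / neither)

Condition A:
Indole is present, so SibG is active.
Autoinducer-2 is absent, so LutK is active.
Ornithine is present, so HaxG is inactive.
With no repressor bound, *jalM* is transcribed.
So JalM is produced and active.
With repressor SibG bound, *wexE* is not transcribed.
→ *wexE* is OFF in A.
Condition B:
Indole is absent, so SibG is inactive.
Autoinducer-2 is absent, so LutK is active.
Ornithine is present, so HaxG is inactive.
With no repressor bound, *jalM* is transcribed.
So JalM is produced and active.
No repressor is bound and LutK and JalM are active, so *wexE* is transcribed.
→ *wexE* is ON in B.

B only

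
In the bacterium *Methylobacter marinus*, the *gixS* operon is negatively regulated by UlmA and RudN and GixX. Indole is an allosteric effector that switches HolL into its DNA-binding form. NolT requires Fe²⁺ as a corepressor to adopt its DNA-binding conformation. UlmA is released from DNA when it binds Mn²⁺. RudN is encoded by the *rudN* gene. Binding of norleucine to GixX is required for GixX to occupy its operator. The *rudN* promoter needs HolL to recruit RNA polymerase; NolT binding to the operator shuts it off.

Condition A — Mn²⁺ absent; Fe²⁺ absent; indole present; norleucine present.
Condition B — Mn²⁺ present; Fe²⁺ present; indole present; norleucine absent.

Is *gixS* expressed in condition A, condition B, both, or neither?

B only

Condition A:
Mn²⁺ is absent, so UlmA is active.
Fe²⁺ is absent, so NolT is inactive.
Indole is present, so HolL is active.
No repressor is bound and HolL is active, so *rudN* is transcribed.
So RudN is produced and active.
Norleucine is present, so GixX is active.
With repressor UlmA bound, *gixS* is not transcribed.
→ *gixS* is OFF in A.
Condition B:
Mn²⁺ is present, so UlmA is inactive.
Fe²⁺ is present, so NolT is active.
Indole is present, so HolL is active.
With repressor NolT bound, *rudN* is not transcribed.
So RudN is not produced.
Norleucine is absent, so GixX is inactive.
With no repressor bound, *gixS* is transcribed.
→ *gixS* is ON in B.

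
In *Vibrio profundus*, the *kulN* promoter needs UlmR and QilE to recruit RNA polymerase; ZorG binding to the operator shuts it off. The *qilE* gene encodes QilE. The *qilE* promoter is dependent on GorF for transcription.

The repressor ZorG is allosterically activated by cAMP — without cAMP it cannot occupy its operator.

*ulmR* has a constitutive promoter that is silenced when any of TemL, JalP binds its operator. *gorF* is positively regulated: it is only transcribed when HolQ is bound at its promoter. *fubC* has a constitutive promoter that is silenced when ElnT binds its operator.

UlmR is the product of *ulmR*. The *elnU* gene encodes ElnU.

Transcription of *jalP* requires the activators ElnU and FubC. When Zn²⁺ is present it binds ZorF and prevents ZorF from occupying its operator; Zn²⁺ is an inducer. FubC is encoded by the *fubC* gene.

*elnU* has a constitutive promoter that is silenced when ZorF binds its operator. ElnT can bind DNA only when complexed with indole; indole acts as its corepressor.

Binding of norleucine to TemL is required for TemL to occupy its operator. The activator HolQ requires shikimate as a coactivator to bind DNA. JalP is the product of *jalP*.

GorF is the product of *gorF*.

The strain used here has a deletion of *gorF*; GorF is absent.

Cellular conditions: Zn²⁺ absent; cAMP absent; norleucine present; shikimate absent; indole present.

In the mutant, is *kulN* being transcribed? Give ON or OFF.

OFF

Norleucine is present, so TemL is active.
Zn²⁺ is absent, so ZorF is active.
With repressor ZorF bound, *elnU* is not transcribed.
So ElnU is not produced.
Indole is present, so ElnT is active.
With repressor ElnT bound, *fubC* is not transcribed.
So FubC is not produced.
Required activator ElnU is absent, so *jalP* is not transcribed.
So JalP is not produced.
With repressor TemL bound, *ulmR* is not transcribed.
So UlmR is not produced.
GorF is non-functional in this strain, so it has no effect.
Required activator GorF is absent, so *qilE* is not transcribed.
So QilE is not produced.
cAMP is absent, so ZorG is inactive.
Required activator UlmR is absent, so *kulN* is not transcribed.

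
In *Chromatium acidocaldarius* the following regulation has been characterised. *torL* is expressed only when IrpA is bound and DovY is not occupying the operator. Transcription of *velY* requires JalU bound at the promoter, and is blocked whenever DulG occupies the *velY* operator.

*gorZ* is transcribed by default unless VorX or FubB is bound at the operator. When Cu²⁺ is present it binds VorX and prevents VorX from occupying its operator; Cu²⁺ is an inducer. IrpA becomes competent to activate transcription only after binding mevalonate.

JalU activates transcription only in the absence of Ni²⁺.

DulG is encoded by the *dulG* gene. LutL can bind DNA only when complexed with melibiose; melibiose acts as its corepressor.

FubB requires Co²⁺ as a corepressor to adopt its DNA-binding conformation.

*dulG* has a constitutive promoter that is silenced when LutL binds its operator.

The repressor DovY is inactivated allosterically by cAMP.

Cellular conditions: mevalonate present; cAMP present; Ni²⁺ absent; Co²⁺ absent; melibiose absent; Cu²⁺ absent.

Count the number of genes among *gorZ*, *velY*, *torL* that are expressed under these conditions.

1

Cu²⁺ is absent, so VorX is active.
Co²⁺ is absent, so FubB is inactive.
With repressor VorX bound, *gorZ* is not transcribed.
→ *gorZ* is OFF.
Ni²⁺ is absent, so JalU is active.
Melibiose is absent, so LutL is inactive.
With no repressor bound, *dulG* is transcribed.
So DulG is produced and active.
With repressor DulG bound, *velY* is not transcribed.
→ *velY* is OFF.
Mevalonate is present, so IrpA is active.
cAMP is present, so DovY is inactive.
No repressor is bound and IrpA is active, so *torL* is transcribed.
→ *torL* is ON.
1 of the 3 genes is transcribed.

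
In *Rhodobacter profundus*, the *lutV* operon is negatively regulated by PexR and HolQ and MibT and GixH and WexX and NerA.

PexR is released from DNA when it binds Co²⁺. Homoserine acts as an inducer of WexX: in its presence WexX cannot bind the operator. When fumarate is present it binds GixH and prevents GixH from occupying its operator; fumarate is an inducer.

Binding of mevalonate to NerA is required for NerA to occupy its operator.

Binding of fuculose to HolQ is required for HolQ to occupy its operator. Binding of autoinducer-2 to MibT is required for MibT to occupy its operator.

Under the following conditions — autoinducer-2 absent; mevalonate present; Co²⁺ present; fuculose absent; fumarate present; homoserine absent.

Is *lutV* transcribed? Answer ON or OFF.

OFF

Co²⁺ is present, so PexR is inactive.
Fuculose is absent, so HolQ is inactive.
Autoinducer-2 is absent, so MibT is inactive.
Fumarate is present, so GixH is inactive.
Homoserine is absent, so WexX is active.
Mevalonate is present, so NerA is active.
With repressor WexX bound, *lutV* is not transcribed.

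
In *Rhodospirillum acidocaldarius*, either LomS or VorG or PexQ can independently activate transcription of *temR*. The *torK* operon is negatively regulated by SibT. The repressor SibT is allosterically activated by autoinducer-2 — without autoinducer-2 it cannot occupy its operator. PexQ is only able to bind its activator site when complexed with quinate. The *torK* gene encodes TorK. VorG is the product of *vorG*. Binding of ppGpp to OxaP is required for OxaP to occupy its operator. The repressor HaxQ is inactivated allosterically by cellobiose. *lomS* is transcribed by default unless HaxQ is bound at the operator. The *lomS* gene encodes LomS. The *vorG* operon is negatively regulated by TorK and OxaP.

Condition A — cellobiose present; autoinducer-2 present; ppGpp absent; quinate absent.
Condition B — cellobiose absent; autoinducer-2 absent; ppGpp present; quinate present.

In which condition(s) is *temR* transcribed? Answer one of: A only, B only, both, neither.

Condition A:
Cellobiose is present, so HaxQ is inactive.
With no repressor bound, *lomS* is transcribed.
So LomS is produced and active.
Autoinducer-2 is present, so SibT is active.
With repressor SibT bound, *torK* is not transcribed.
So TorK is not produced.
ppGpp is absent, so OxaP is inactive.
With no repressor bound, *vorG* is transcribed.
So VorG is produced and active.
Quinate is absent, so PexQ is inactive.
Activator LomS is present, so *temR* is transcribed.
→ *temR* is ON in A.
Condition B:
Cellobiose is absent, so HaxQ is active.
With repressor HaxQ bound, *lomS* is not transcribed.
So LomS is not produced.
Autoinducer-2 is absent, so SibT is inactive.
With no repressor bound, *torK* is transcribed.
So TorK is produced and active.
ppGpp is present, so OxaP is active.
With repressor TorK bound, *vorG* is not transcribed.
So VorG is not produced.
Quinate is present, so PexQ is active.
Activator PexQ is present, so *temR* is transcribed.
→ *temR* is ON in B.

both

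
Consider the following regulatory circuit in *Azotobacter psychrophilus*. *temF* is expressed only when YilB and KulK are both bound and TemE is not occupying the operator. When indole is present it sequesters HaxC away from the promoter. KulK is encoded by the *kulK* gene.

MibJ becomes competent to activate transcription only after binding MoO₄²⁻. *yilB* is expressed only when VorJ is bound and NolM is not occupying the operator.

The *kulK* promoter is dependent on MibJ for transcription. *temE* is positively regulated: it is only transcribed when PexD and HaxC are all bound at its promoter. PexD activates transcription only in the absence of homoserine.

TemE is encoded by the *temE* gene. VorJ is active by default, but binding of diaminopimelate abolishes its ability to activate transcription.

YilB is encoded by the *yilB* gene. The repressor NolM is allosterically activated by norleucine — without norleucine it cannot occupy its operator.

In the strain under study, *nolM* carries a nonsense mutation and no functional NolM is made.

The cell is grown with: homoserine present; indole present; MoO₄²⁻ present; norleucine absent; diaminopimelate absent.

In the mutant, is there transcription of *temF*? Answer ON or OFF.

ON

Homoserine is present, so PexD is inactive.
Indole is present, so HaxC is inactive.
Required activator PexD is absent, so *temE* is not transcribed.
So TemE is not produced.
NolM is non-functional in this strain, so it has no effect.
Diaminopimelate is absent, so VorJ is active.
No repressor is bound and VorJ is active, so *yilB* is transcribed.
So YilB is produced and active.
MoO₄²⁻ is present, so MibJ is active.
No repressor is bound and MibJ is active, so *kulK* is transcribed.
So KulK is produced and active.
No repressor is bound and YilB and KulK are active, so *temF* is transcribed.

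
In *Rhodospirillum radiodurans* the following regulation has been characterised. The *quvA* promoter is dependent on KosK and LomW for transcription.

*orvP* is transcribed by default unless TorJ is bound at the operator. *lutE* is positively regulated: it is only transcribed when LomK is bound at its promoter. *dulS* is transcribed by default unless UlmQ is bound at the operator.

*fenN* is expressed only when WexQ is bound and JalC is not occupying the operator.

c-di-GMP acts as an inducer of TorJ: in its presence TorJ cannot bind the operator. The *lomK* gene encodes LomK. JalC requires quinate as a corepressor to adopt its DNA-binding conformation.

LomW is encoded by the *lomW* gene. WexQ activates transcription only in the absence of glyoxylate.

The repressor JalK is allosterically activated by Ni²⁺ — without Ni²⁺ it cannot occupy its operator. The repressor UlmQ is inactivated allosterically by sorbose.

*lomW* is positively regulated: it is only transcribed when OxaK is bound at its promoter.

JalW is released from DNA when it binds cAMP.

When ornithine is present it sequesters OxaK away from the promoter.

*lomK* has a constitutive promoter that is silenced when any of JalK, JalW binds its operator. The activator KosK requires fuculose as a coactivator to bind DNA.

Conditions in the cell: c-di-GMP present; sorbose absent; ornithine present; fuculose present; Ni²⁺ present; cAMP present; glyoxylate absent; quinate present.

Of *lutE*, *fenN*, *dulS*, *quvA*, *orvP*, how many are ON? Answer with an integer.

Ni²⁺ is present, so JalK is active.
cAMP is present, so JalW is inactive.
With repressor JalK bound, *lomK* is not transcribed.
So LomK is not produced.
Required activator LomK is absent, so *lutE* is not transcribed.
→ *lutE* is OFF.
Quinate is present, so JalC is active.
Glyoxylate is absent, so WexQ is active.
With repressor JalC bound, *fenN* is not transcribed.
→ *fenN* is OFF.
Sorbose is absent, so UlmQ is active.
With repressor UlmQ bound, *dulS* is not transcribed.
→ *dulS* is OFF.
Fuculose is present, so KosK is active.
Ornithine is present, so OxaK is inactive.
Required activator OxaK is absent, so *lomW* is not transcribed.
So LomW is not produced.
Required activator LomW is absent, so *quvA* is not transcribed.
→ *quvA* is OFF.
c-di-GMP is present, so TorJ is inactive.
With no repressor bound, *orvP* is transcribed.
→ *orvP* is ON.
1 of the 5 genes is transcribed.

1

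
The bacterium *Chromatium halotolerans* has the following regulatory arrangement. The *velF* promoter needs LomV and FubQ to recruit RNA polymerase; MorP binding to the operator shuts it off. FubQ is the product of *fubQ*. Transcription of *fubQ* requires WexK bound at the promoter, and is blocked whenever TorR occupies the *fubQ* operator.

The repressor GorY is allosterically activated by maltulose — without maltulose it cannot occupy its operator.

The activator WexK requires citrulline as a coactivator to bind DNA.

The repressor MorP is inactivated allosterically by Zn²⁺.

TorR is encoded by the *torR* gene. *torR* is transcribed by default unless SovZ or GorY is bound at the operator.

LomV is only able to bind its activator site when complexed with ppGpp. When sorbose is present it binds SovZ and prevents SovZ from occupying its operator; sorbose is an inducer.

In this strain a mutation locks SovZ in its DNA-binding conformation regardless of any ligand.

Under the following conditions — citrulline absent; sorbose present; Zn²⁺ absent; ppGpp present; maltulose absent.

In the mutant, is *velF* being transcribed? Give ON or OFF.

Zn²⁺ is absent, so MorP is active.
ppGpp is present, so LomV is active.
SovZ is constitutively active in this strain.
Maltulose is absent, so GorY is inactive.
With repressor SovZ bound, *torR* is not transcribed.
So TorR is not produced.
Citrulline is absent, so WexK is inactive.
Required activator WexK is absent, so *fubQ* is not transcribed.
So FubQ is not produced.
With repressor MorP bound, *velF* is not transcribed.

OFF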